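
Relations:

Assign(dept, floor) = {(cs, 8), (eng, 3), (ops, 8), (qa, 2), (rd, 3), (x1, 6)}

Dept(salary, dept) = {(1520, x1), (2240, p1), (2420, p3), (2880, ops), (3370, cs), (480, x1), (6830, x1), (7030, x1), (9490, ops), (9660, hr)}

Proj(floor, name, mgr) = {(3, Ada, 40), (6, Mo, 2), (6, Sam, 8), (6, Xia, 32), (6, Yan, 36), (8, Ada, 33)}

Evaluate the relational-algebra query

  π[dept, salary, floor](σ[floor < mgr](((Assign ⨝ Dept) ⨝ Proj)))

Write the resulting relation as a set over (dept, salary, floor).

{(cs, 3370, 8), (ops, 2880, 8), (ops, 9490, 8), (x1, 1520, 6), (x1, 480, 6), (x1, 6830, 6), (x1, 7030, 6)}

Natural join on dept: {(cs, 8, 3370), (ops, 8, 2880), (ops, 8, 9490), (x1, 6, 1520), (x1, 6, 480), (x1, 6, 6830), (x1, 6, 7030)}
Natural join on floor: {(cs, 8, 3370, Ada, 33), (ops, 8, 2880, Ada, 33), (ops, 8, 9490, Ada, 33), (x1, 6, 1520, Mo, 2), (x1, 6, 1520, Sam, 8), (x1, 6, 1520, Xia, 32), (x1, 6, 1520, Yan, 36), (x1, 6, 480, Mo, 2), (x1, 6, 480, Sam, 8), (x1, 6, 480, Xia, 32), (x1, 6, 480, Yan, 36), (x1, 6, 6830, Mo, 2), (x1, 6, 6830, Sam, 8), (x1, 6, 6830, Xia, 32), (x1, 6, 6830, Yan, 36), (x1, 6, 7030, Mo, 2), (x1, 6, 7030, Sam, 8), (x1, 6, 7030, Xia, 32), (x1, 6, 7030, Yan, 36)}
Apply σ_{floor < mgr}; surviving tuples: {(cs, 8, 3370, Ada, 33), (ops, 8, 2880, Ada, 33), (ops, 8, 9490, Ada, 33), (x1, 6, 1520, Sam, 8), (x1, 6, 1520, Xia, 32), (x1, 6, 1520, Yan, 36), (x1, 6, 480, Sam, 8), (x1, 6, 480, Xia, 32), (x1, 6, 480, Yan, 36), (x1, 6, 6830, Sam, 8), (x1, 6, 6830, Xia, 32), (x1, 6, 6830, Yan, 36), (x1, 6, 7030, Sam, 8), (x1, 6, 7030, Xia, 32), (x1, 6, 7030, Yan, 36)}
Keep only column(s) dept, salary, floor (8 duplicate(s) eliminated): {(cs, 3370, 8), (ops, 2880, 8), (ops, 9490, 8), (x1, 1520, 6), (x1, 480, 6), (x1, 6830, 6), (x1, 7030, 6)}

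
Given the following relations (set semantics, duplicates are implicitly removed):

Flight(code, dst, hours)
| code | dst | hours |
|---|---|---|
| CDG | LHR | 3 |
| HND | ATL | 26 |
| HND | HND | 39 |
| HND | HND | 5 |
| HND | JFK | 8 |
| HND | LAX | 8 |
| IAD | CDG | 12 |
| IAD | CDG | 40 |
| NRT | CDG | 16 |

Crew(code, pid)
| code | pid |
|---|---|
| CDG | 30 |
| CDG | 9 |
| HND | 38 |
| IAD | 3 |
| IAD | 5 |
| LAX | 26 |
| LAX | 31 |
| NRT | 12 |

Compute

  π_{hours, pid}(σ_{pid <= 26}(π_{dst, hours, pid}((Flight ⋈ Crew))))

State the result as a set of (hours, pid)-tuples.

{(12, 3), (12, 5), (16, 12), (3, 9), (40, 3), (40, 5)}

Flight ⋈ Crew (natural join on code): {(CDG, LHR, 3, 30), (CDG, LHR, 3, 9), (HND, ATL, 26, 38), (HND, HND, 39, 38), (HND, HND, 5, 38), (HND, JFK, 8, 38), (HND, LAX, 8, 38), (IAD, CDG, 12, 3), (IAD, CDG, 12, 5), (IAD, CDG, 40, 3), (IAD, CDG, 40, 5), (NRT, CDG, 16, 12)}
π[dst, hours, pid]: project onto (dst, hours, pid) → {(ATL, 26, 38), (CDG, 12, 3), (CDG, 12, 5), (CDG, 16, 12), (CDG, 40, 3), (CDG, 40, 5), (HND, 39, 38), (HND, 5, 38), (JFK, 8, 38), (LAX, 8, 38), (LHR, 3, 30), (LHR, 3, 9)}
σ[pid <= 26]: keep tuples satisfying pid <= 26 → {(CDG, 12, 3), (CDG, 12, 5), (CDG, 16, 12), (CDG, 40, 3), (CDG, 40, 5), (LHR, 3, 9)}
π[hours, pid]: project onto (hours, pid) → {(12, 3), (12, 5), (16, 12), (3, 9), (40, 3), (40, 5)}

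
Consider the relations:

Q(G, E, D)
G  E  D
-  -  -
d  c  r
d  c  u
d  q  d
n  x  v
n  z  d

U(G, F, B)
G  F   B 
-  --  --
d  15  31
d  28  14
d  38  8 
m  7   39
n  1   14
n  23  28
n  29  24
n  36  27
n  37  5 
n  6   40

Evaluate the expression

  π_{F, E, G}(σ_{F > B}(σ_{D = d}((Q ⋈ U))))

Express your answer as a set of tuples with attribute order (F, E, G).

Q ⋈ U (natural join on G): {(d, c, r, 15, 31), (d, c, r, 28, 14), (d, c, r, 38, 8), (d, c, u, 15, 31), (d, c, u, 28, 14), (d, c, u, 38, 8), (d, q, d, 15, 31), (d, q, d, 28, 14), (d, q, d, 38, 8), (n, x, v, 1, 14), (n, x, v, 23, 28), (n, x, v, 29, 24), (n, x, v, 36, 27), (n, x, v, 37, 5), (n, x, v, 6, 40), (n, z, d, 1, 14), (n, z, d, 23, 28), (n, z, d, 29, 24), (n, z, d, 36, 27), (n, z, d, 37, 5), (n, z, d, 6, 40)}
Selection D = d: {(d, q, d, 15, 31), (d, q, d, 28, 14), (d, q, d, 38, 8), (n, z, d, 1, 14), (n, z, d, 23, 28), (n, z, d, 29, 24), (n, z, d, 36, 27), (n, z, d, 37, 5), (n, z, d, 6, 40)}
Selection F > B: {(d, q, d, 28, 14), (d, q, d, 38, 8), (n, z, d, 29, 24), (n, z, d, 36, 27), (n, z, d, 37, 5)}
Projecting to F, E, G: {(28, q, d), (29, z, n), (36, z, n), (37, z, n), (38, q, d)}

{(28, q, d), (29, z, n), (36, z, n), (37, z, n), (38, q, d)}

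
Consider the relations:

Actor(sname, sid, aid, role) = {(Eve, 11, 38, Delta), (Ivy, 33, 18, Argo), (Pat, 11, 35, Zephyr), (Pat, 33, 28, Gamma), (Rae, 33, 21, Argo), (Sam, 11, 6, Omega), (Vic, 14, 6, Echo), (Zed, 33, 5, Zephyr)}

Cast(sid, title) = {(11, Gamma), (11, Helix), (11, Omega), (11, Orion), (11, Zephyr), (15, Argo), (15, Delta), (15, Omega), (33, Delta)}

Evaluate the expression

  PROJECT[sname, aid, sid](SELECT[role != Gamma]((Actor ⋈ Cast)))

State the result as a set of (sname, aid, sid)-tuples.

{(Eve, 38, 11), (Ivy, 18, 33), (Pat, 35, 11), (Rae, 21, 33), (Sam, 6, 11), (Zed, 5, 33)}

Joining Actor and Cast on sid yields {(Eve, 11, 38, Delta, Gamma), (Eve, 11, 38, Delta, Helix), (Eve, 11, 38, Delta, Omega), (Eve, 11, 38, Delta, Orion), (Eve, 11, 38, Delta, Zephyr), (Ivy, 33, 18, Argo, Delta), (Pat, 11, 35, Zephyr, Gamma), (Pat, 11, 35, Zephyr, Helix), (Pat, 11, 35, Zephyr, Omega), (Pat, 11, 35, Zephyr, Orion), (Pat, 11, 35, Zephyr, Zephyr), (Pat, 33, 28, Gamma, Delta), (Rae, 33, 21, Argo, Delta), (Sam, 11, 6, Omega, Gamma), (Sam, 11, 6, Omega, Helix), (Sam, 11, 6, Omega, Omega), (Sam, 11, 6, Omega, Orion), (Sam, 11, 6, Omega, Zephyr), (Zed, 33, 5, Zephyr, Delta)}.
Apply σ_{role != Gamma}; surviving tuples: {(Eve, 11, 38, Delta, Gamma), (Eve, 11, 38, Delta, Helix), (Eve, 11, 38, Delta, Omega), (Eve, 11, 38, Delta, Orion), (Eve, 11, 38, Delta, Zephyr), (Ivy, 33, 18, Argo, Delta), (Pat, 11, 35, Zephyr, Gamma), (Pat, 11, 35, Zephyr, Helix), (Pat, 11, 35, Zephyr, Omega), (Pat, 11, 35, Zephyr, Orion), (Pat, 11, 35, Zephyr, Zephyr), (Rae, 33, 21, Argo, Delta), (Sam, 11, 6, Omega, Gamma), (Sam, 11, 6, Omega, Helix), (Sam, 11, 6, Omega, Omega), (Sam, 11, 6, Omega, Orion), (Sam, 11, 6, Omega, Zephyr), (Zed, 33, 5, Zephyr, Delta)}
Projecting to sname, aid, sid (12 duplicate(s) eliminated): {(Eve, 38, 11), (Ivy, 18, 33), (Pat, 35, 11), (Rae, 21, 33), (Sam, 6, 11), (Zed, 5, 33)}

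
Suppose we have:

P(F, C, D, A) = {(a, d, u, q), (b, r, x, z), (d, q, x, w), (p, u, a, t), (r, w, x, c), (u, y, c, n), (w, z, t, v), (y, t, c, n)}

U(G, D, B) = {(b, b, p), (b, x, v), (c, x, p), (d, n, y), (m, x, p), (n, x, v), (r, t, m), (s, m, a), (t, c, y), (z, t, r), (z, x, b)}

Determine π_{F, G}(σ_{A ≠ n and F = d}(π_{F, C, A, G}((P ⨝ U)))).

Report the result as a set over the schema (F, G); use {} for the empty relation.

P ⋈ U (natural join on D): {(b, r, x, z, b, v), (b, r, x, z, c, p), (b, r, x, z, m, p), (b, r, x, z, n, v), (b, r, x, z, z, b), (d, q, x, w, b, v), (d, q, x, w, c, p), (d, q, x, w, m, p), (d, q, x, w, n, v), (d, q, x, w, z, b), (r, w, x, c, b, v), (r, w, x, c, c, p), (r, w, x, c, m, p), (r, w, x, c, n, v), (r, w, x, c, z, b), (u, y, c, n, t, y), (w, z, t, v, r, m), (w, z, t, v, z, r), (y, t, c, n, t, y)}
Keep only column(s) F, C, A, G: {(b, r, z, b), (b, r, z, c), (b, r, z, m), (b, r, z, n), (b, r, z, z), (d, q, w, b), (d, q, w, c), (d, q, w, m), (d, q, w, n), (d, q, w, z), (r, w, c, b), (r, w, c, c), (r, w, c, m), (r, w, c, n), (r, w, c, z), (u, y, n, t), (w, z, v, r), (w, z, v, z), (y, t, n, t)}
Apply σ_{A ≠ n and F = d}; surviving tuples: {(d, q, w, b), (d, q, w, c), (d, q, w, m), (d, q, w, n), (d, q, w, z)}
Keep only column(s) F, G: {(d, b), (d, c), (d, m), (d, n), (d, z)}

{(d, b), (d, c), (d, m), (d, n), (d, z)}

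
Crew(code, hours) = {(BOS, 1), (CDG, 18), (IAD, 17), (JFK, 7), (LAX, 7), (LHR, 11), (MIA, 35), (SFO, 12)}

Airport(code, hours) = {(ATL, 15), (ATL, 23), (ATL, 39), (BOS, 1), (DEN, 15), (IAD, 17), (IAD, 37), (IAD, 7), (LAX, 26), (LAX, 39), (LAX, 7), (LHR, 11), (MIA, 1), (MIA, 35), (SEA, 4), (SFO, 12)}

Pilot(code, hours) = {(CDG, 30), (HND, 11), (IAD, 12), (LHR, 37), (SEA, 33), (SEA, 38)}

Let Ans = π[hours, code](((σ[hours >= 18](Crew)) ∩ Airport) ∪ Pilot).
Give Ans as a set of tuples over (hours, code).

σ[hours >= 18]: keep tuples satisfying hours >= 18 → {(CDG, 18), (MIA, 35)}
Set intersection of the two operands is {(MIA, 35)}.
Set union of the two operands is {(CDG, 30), (HND, 11), (IAD, 12), (LHR, 37), (MIA, 35), (SEA, 33), (SEA, 38)}.
π_{hours, code} gives {(11, HND), (12, IAD), (30, CDG), (33, SEA), (35, MIA), (37, LHR), (38, SEA)}.

{(11, HND), (12, IAD), (30, CDG), (33, SEA), (35, MIA), (37, LHR), (38, SEA)}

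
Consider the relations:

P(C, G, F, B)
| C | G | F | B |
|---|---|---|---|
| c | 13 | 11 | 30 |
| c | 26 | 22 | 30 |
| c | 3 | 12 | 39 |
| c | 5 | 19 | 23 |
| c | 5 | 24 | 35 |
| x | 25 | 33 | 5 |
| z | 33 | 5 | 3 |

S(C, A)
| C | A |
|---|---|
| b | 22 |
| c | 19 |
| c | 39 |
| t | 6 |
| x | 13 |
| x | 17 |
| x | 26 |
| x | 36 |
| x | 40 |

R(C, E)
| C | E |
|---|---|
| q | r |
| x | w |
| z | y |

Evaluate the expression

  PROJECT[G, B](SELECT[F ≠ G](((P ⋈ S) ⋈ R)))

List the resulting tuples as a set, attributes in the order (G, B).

Joining P and S on C yields {(c, 13, 11, 30, 19), (c, 13, 11, 30, 39), (c, 26, 22, 30, 19), (c, 26, 22, 30, 39), (c, 3, 12, 39, 19), (c, 3, 12, 39, 39), (c, 5, 19, 23, 19), (c, 5, 19, 23, 39), (c, 5, 24, 35, 19), (c, 5, 24, 35, 39), (x, 25, 33, 5, 13), (x, 25, 33, 5, 17), (x, 25, 33, 5, 26), (x, 25, 33, 5, 36), (x, 25, 33, 5, 40)}.
Joining (P ⋈ S) and R on C yields {(x, 25, 33, 5, 13, w), (x, 25, 33, 5, 17, w), (x, 25, 33, 5, 26, w), (x, 25, 33, 5, 36, w), (x, 25, 33, 5, 40, w)}.
Filtering on F ≠ G leaves {(x, 25, 33, 5, 13, w), (x, 25, 33, 5, 17, w), (x, 25, 33, 5, 26, w), (x, 25, 33, 5, 36, w), (x, 25, 33, 5, 40, w)}.
π_{G, B} gives {(25, 5)} (4 duplicate(s) eliminated).

{(25, 5)}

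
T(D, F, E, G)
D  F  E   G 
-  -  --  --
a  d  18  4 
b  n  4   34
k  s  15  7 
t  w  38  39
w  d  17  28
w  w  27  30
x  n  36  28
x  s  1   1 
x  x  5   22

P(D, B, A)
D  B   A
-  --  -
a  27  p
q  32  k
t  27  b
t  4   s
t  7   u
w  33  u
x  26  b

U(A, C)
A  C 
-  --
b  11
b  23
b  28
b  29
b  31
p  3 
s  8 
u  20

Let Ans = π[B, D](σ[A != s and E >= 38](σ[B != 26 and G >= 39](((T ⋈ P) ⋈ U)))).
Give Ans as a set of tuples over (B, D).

Joining T and P on D yields {(a, d, 18, 4, 27, p), (t, w, 38, 39, 27, b), (t, w, 38, 39, 4, s), (t, w, 38, 39, 7, u), (w, d, 17, 28, 33, u), (w, w, 27, 30, 33, u), (x, n, 36, 28, 26, b), (x, s, 1, 1, 26, b), (x, x, 5, 22, 26, b)}.
Joining (T ⋈ P) and U on A yields {(a, d, 18, 4, 27, p, 3), (t, w, 38, 39, 27, b, 11), (t, w, 38, 39, 27, b, 23), (t, w, 38, 39, 27, b, 28), (t, w, 38, 39, 27, b, 29), (t, w, 38, 39, 27, b, 31), (t, w, 38, 39, 4, s, 8), (t, w, 38, 39, 7, u, 20), (w, d, 17, 28, 33, u, 20), (w, w, 27, 30, 33, u, 20), (x, n, 36, 28, 26, b, 11), (x, n, 36, 28, 26, b, 23), (x, n, 36, 28, 26, b, 28), (x, n, 36, 28, 26, b, 29), (x, n, 36, 28, 26, b, 31), (x, s, 1, 1, 26, b, 11), (x, s, 1, 1, 26, b, 23), (x, s, 1, 1, 26, b, 28), (x, s, 1, 1, 26, b, 29), (x, s, 1, 1, 26, b, 31), (x, x, 5, 22, 26, b, 11), (x, x, 5, 22, 26, b, 23), (x, x, 5, 22, 26, b, 28), (x, x, 5, 22, 26, b, 29), (x, x, 5, 22, 26, b, 31)}.
σ[B != 26 and G >= 39]: keep tuples satisfying B != 26 and G >= 39 → {(t, w, 38, 39, 27, b, 11), (t, w, 38, 39, 27, b, 23), (t, w, 38, 39, 27, b, 28), (t, w, 38, 39, 27, b, 29), (t, w, 38, 39, 27, b, 31), (t, w, 38, 39, 4, s, 8), (t, w, 38, 39, 7, u, 20)}
σ[A != s and E >= 38]: keep tuples satisfying A != s and E >= 38 → {(t, w, 38, 39, 27, b, 11), (t, w, 38, 39, 27, b, 23), (t, w, 38, 39, 27, b, 28), (t, w, 38, 39, 27, b, 29), (t, w, 38, 39, 27, b, 31), (t, w, 38, 39, 7, u, 20)}
Projecting to B, D (4 duplicate(s) eliminated): {(27, t), (7, t)}

{(27, t), (7, t)}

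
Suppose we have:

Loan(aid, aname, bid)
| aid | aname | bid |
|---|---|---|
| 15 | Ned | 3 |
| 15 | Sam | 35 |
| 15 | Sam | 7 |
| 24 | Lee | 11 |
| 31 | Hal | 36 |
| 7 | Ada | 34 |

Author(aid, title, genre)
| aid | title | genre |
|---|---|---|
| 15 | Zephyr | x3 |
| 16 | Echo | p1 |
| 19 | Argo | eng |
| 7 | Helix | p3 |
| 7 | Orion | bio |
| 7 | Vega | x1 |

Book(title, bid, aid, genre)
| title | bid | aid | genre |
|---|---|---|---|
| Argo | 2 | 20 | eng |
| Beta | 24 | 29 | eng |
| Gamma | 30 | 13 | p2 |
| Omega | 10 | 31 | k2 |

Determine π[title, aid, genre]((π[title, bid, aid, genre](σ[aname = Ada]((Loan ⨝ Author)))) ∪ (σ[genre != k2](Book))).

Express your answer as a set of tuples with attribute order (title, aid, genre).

Joining Loan and Author on aid yields {(15, Ned, 3, Zephyr, x3), (15, Sam, 35, Zephyr, x3), (15, Sam, 7, Zephyr, x3), (7, Ada, 34, Helix, p3), (7, Ada, 34, Orion, bio), (7, Ada, 34, Vega, x1)}.
Filtering on aname = Ada leaves {(7, Ada, 34, Helix, p3), (7, Ada, 34, Orion, bio), (7, Ada, 34, Vega, x1)}.
π[title, bid, aid, genre]: project onto (title, bid, aid, genre) → {(Helix, 34, 7, p3), (Orion, 34, 7, bio), (Vega, 34, 7, x1)}
Filtering on genre != k2 leaves {(Argo, 2, 20, eng), (Beta, 24, 29, eng), (Gamma, 30, 13, p2)}.
Set union of the two operands is {(Argo, 2, 20, eng), (Beta, 24, 29, eng), (Gamma, 30, 13, p2), (Helix, 34, 7, p3), (Orion, 34, 7, bio), (Vega, 34, 7, x1)}.
π[title, aid, genre]: project onto (title, aid, genre) → {(Argo, 20, eng), (Beta, 29, eng), (Gamma, 13, p2), (Helix, 7, p3), (Orion, 7, bio), (Vega, 7, x1)}

{(Argo, 20, eng), (Beta, 29, eng), (Gamma, 13, p2), (Helix, 7, p3), (Orion, 7, bio), (Vega, 7, x1)}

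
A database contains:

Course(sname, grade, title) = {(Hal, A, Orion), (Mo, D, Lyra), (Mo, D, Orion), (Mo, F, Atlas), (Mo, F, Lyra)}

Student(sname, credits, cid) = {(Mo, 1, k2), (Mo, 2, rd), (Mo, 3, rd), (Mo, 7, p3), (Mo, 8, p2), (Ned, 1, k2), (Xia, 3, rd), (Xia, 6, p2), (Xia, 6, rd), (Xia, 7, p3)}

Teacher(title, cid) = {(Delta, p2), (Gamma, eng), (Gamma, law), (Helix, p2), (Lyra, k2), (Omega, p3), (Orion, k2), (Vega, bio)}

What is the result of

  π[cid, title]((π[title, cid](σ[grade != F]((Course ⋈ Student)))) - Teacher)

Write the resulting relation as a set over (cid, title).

Course ⋈ Student (natural join on sname): {(Mo, D, Lyra, 1, k2), (Mo, D, Lyra, 2, rd), (Mo, D, Lyra, 3, rd), (Mo, D, Lyra, 7, p3), (Mo, D, Lyra, 8, p2), (Mo, D, Orion, 1, k2), (Mo, D, Orion, 2, rd), (Mo, D, Orion, 3, rd), (Mo, D, Orion, 7, p3), (Mo, D, Orion, 8, p2), (Mo, F, Atlas, 1, k2), (Mo, F, Atlas, 2, rd), (Mo, F, Atlas, 3, rd), (Mo, F, Atlas, 7, p3), (Mo, F, Atlas, 8, p2), (Mo, F, Lyra, 1, k2), (Mo, F, Lyra, 2, rd), (Mo, F, Lyra, 3, rd), (Mo, F, Lyra, 7, p3), (Mo, F, Lyra, 8, p2)}
Filtering on grade != F leaves {(Mo, D, Lyra, 1, k2), (Mo, D, Lyra, 2, rd), (Mo, D, Lyra, 3, rd), (Mo, D, Lyra, 7, p3), (Mo, D, Lyra, 8, p2), (Mo, D, Orion, 1, k2), (Mo, D, Orion, 2, rd), (Mo, D, Orion, 3, rd), (Mo, D, Orion, 7, p3), (Mo, D, Orion, 8, p2)}.
Projecting to title, cid (2 duplicate(s) eliminated): {(Lyra, k2), (Lyra, p2), (Lyra, p3), (Lyra, rd), (Orion, k2), (Orion, p2), (Orion, p3), (Orion, rd)}
Difference: {(Lyra, k2), (Lyra, p2), (Lyra, p3), (Lyra, rd), (Orion, k2), (Orion, p2), (Orion, p3), (Orion, rd)} with {(Delta, p2), (Gamma, eng), (Gamma, law), (Helix, p2), (Lyra, k2), (Omega, p3), (Orion, k2), (Vega, bio)} → {(Lyra, p2), (Lyra, p3), (Lyra, rd), (Orion, p2), (Orion, p3), (Orion, rd)}
Projecting to cid, title: {(p2, Lyra), (p2, Orion), (p3, Lyra), (p3, Orion), (rd, Lyra), (rd, Orion)}

{(p2, Lyra), (p2, Orion), (p3, Lyra), (p3, Orion), (rd, Lyra), (rd, Orion)}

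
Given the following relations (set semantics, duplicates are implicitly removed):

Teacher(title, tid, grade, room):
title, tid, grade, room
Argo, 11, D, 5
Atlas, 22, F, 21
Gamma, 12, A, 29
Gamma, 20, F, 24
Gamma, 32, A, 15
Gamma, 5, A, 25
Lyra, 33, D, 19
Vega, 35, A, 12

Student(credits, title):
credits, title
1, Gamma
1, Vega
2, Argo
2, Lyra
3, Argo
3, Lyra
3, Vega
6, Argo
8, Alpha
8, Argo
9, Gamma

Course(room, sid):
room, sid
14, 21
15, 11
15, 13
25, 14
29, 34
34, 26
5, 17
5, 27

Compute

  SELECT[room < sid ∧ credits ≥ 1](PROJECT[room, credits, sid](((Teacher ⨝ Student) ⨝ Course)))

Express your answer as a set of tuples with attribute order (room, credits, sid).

{(29, 1, 34), (29, 9, 34), (5, 2, 17), (5, 2, 27), (5, 3, 17), (5, 3, 27), (5, 6, 17), (5, 6, 27), (5, 8, 17), (5, 8, 27)}

Teacher ⋈ Student (natural join on title): {(Argo, 11, D, 5, 2), (Argo, 11, D, 5, 3), (Argo, 11, D, 5, 6), (Argo, 11, D, 5, 8), (Gamma, 12, A, 29, 1), (Gamma, 12, A, 29, 9), (Gamma, 20, F, 24, 1), (Gamma, 20, F, 24, 9), (Gamma, 32, A, 15, 1), (Gamma, 32, A, 15, 9), (Gamma, 5, A, 25, 1), (Gamma, 5, A, 25, 9), (Lyra, 33, D, 19, 2), (Lyra, 33, D, 19, 3), (Vega, 35, A, 12, 1), (Vega, 35, A, 12, 3)}
(Teacher ⨝ Student) ⋈ Course (natural join on room): {(Argo, 11, D, 5, 2, 17), (Argo, 11, D, 5, 2, 27), (Argo, 11, D, 5, 3, 17), (Argo, 11, D, 5, 3, 27), (Argo, 11, D, 5, 6, 17), (Argo, 11, D, 5, 6, 27), (Argo, 11, D, 5, 8, 17), (Argo, 11, D, 5, 8, 27), (Gamma, 12, A, 29, 1, 34), (Gamma, 12, A, 29, 9, 34), (Gamma, 32, A, 15, 1, 11), (Gamma, 32, A, 15, 1, 13), (Gamma, 32, A, 15, 9, 11), (Gamma, 32, A, 15, 9, 13), (Gamma, 5, A, 25, 1, 14), (Gamma, 5, A, 25, 9, 14)}
Keep only column(s) room, credits, sid: {(15, 1, 11), (15, 1, 13), (15, 9, 11), (15, 9, 13), (25, 1, 14), (25, 9, 14), (29, 1, 34), (29, 9, 34), (5, 2, 17), (5, 2, 27), (5, 3, 17), (5, 3, 27), (5, 6, 17), (5, 6, 27), (5, 8, 17), (5, 8, 27)}
σ[room < sid ∧ credits ≥ 1]: keep tuples satisfying room < sid ∧ credits ≥ 1 → {(29, 1, 34), (29, 9, 34), (5, 2, 17), (5, 2, 27), (5, 3, 17), (5, 3, 27), (5, 6, 17), (5, 6, 27), (5, 8, 17), (5, 8, 27)}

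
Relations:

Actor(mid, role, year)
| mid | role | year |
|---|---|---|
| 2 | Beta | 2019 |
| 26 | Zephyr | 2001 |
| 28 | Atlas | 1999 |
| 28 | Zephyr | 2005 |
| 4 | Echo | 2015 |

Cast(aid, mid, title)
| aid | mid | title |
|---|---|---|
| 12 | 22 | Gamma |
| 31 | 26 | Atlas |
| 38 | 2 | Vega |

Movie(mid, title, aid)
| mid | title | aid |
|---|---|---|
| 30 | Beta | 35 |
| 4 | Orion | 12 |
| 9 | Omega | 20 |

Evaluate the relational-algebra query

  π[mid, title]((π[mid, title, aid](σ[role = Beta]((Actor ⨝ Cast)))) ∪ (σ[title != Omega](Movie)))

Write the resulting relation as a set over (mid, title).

Natural join on mid: {(2, Beta, 2019, 38, Vega), (26, Zephyr, 2001, 31, Atlas)}
Apply σ_{role = Beta}; surviving tuples: {(2, Beta, 2019, 38, Vega)}
Keep only column(s) mid, title, aid: {(2, Vega, 38)}
Apply σ_{title != Omega}; surviving tuples: {(30, Beta, 35), (4, Orion, 12)}
Set union of the two operands is {(2, Vega, 38), (30, Beta, 35), (4, Orion, 12)}.
Keep only column(s) mid, title: {(2, Vega), (30, Beta), (4, Orion)}

{(2, Vega), (30, Beta), (4, Orion)}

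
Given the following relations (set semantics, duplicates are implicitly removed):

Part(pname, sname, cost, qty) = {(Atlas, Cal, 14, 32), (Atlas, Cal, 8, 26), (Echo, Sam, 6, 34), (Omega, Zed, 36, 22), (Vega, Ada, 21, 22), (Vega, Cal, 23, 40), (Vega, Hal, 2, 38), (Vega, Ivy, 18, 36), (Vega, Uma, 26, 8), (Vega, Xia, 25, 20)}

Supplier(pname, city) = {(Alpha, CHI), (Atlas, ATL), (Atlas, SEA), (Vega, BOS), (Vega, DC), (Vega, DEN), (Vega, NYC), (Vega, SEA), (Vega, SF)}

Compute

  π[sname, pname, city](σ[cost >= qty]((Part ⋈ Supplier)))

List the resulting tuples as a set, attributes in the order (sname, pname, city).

{(Uma, Vega, BOS), (Uma, Vega, DC), (Uma, Vega, DEN), (Uma, Vega, NYC), (Uma, Vega, SEA), (Uma, Vega, SF), (Xia, Vega, BOS), (Xia, Vega, DC), (Xia, Vega, DEN), (Xia, Vega, NYC), (Xia, Vega, SEA), (Xia, Vega, SF)}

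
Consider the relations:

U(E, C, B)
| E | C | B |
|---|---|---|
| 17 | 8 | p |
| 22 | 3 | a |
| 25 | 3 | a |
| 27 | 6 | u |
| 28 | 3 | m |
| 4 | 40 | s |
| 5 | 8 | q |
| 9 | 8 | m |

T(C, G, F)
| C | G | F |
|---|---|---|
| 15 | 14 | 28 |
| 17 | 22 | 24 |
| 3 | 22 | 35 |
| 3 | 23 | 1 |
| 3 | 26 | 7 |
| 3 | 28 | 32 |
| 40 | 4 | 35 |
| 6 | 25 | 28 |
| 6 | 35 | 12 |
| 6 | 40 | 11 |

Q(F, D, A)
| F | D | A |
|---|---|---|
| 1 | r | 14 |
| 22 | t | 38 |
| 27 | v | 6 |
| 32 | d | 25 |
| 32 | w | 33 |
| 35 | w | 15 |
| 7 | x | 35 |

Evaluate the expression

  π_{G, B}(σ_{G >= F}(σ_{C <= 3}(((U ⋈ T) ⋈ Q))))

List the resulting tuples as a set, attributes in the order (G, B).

{(23, a), (23, m), (26, a), (26, m)}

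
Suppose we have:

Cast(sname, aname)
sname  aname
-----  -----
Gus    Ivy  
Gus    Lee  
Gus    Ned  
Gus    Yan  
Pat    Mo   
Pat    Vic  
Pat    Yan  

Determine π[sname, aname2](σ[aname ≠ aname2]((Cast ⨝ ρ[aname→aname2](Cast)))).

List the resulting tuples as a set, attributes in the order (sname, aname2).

{(Gus, Ivy), (Gus, Lee), (Gus, Ned), (Gus, Yan), (Pat, Mo), (Pat, Vic), (Pat, Yan)}

ρ[aname→aname2]: schema becomes (sname, aname2); tuples unchanged.
Natural join on sname: {(Gus, Ivy, Ivy), (Gus, Ivy, Lee), (Gus, Ivy, Ned), (Gus, Ivy, Yan), (Gus, Lee, Ivy), (Gus, Lee, Lee), (Gus, Lee, Ned), (Gus, Lee, Yan), (Gus, Ned, Ivy), (Gus, Ned, Lee), (Gus, Ned, Ned), (Gus, Ned, Yan), (Gus, Yan, Ivy), (Gus, Yan, Lee), (Gus, Yan, Ned), (Gus, Yan, Yan), (Pat, Mo, Mo), (Pat, Mo, Vic), (Pat, Mo, Yan), (Pat, Vic, Mo), (Pat, Vic, Vic), (Pat, Vic, Yan), (Pat, Yan, Mo), (Pat, Yan, Vic), (Pat, Yan, Yan)}
Apply σ_{aname ≠ aname2}; surviving tuples: {(Gus, Ivy, Lee), (Gus, Ivy, Ned), (Gus, Ivy, Yan), (Gus, Lee, Ivy), (Gus, Lee, Ned), (Gus, Lee, Yan), (Gus, Ned, Ivy), (Gus, Ned, Lee), (Gus, Ned, Yan), (Gus, Yan, Ivy), (Gus, Yan, Lee), (Gus, Yan, Ned), (Pat, Mo, Vic), (Pat, Mo, Yan), (Pat, Vic, Mo), (Pat, Vic, Yan), (Pat, Yan, Mo), (Pat, Yan, Vic)}
π[sname, aname2]: project onto (sname, aname2) (11 duplicate(s) eliminated) → {(Gus, Ivy), (Gus, Lee), (Gus, Ned), (Gus, Yan), (Pat, Mo), (Pat, Vic), (Pat, Yan)}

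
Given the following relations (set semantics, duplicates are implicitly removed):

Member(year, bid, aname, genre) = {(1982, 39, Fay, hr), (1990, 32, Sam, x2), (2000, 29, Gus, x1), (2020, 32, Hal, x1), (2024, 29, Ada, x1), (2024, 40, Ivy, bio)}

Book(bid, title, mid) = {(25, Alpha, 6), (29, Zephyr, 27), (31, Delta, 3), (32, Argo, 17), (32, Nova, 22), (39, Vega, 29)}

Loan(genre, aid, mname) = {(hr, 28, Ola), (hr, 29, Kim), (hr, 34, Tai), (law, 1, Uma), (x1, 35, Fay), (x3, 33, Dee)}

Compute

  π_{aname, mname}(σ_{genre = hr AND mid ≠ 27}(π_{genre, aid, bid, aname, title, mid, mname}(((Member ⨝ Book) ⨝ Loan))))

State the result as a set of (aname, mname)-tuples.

{(Fay, Kim), (Fay, Ola), (Fay, Tai)}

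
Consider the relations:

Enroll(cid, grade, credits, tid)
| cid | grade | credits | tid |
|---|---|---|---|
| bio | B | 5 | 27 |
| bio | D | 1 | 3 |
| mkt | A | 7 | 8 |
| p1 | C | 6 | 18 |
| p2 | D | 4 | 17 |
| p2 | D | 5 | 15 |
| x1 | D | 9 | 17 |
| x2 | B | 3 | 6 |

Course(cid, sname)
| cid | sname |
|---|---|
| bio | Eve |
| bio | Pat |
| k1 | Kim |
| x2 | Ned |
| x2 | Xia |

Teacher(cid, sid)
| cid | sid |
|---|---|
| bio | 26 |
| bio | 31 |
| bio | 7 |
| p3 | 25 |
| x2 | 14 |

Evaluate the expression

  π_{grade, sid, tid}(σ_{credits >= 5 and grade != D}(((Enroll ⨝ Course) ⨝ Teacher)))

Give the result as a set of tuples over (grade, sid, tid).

{(B, 26, 27), (B, 31, 27), (B, 7, 27)}

Enroll ⋈ Course (natural join on cid): {(bio, B, 5, 27, Eve), (bio, B, 5, 27, Pat), (bio, D, 1, 3, Eve), (bio, D, 1, 3, Pat), (x2, B, 3, 6, Ned), (x2, B, 3, 6, Xia)}
(Enroll ⨝ Course) ⋈ Teacher (natural join on cid): {(bio, B, 5, 27, Eve, 26), (bio, B, 5, 27, Eve, 31), (bio, B, 5, 27, Eve, 7), (bio, B, 5, 27, Pat, 26), (bio, B, 5, 27, Pat, 31), (bio, B, 5, 27, Pat, 7), (bio, D, 1, 3, Eve, 26), (bio, D, 1, 3, Eve, 31), (bio, D, 1, 3, Eve, 7), (bio, D, 1, 3, Pat, 26), (bio, D, 1, 3, Pat, 31), (bio, D, 1, 3, Pat, 7), (x2, B, 3, 6, Ned, 14), (x2, B, 3, 6, Xia, 14)}
Filtering on credits >= 5 and grade != D leaves {(bio, B, 5, 27, Eve, 26), (bio, B, 5, 27, Eve, 31), (bio, B, 5, 27, Eve, 7), (bio, B, 5, 27, Pat, 26), (bio, B, 5, 27, Pat, 31), (bio, B, 5, 27, Pat, 7)}.
π_{grade, sid, tid} gives {(B, 26, 27), (B, 31, 27), (B, 7, 27)} (3 duplicate(s) eliminated).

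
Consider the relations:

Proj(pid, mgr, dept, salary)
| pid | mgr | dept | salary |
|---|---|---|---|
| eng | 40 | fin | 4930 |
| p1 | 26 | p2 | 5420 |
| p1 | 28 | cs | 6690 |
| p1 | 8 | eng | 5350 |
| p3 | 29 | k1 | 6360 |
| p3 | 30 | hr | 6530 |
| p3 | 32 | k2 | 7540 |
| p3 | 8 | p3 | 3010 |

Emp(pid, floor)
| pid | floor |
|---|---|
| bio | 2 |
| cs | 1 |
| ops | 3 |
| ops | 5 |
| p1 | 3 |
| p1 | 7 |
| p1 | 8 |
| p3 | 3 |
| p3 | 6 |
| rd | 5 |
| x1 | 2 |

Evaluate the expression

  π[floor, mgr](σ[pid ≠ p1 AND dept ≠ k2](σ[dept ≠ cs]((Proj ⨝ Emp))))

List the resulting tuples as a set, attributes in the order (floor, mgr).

{(3, 29), (3, 30), (3, 8), (6, 29), (6, 30), (6, 8)}

Joining Proj and Emp on pid yields {(p1, 26, p2, 5420, 3), (p1, 26, p2, 5420, 7), (p1, 26, p2, 5420, 8), (p1, 28, cs, 6690, 3), (p1, 28, cs, 6690, 7), (p1, 28, cs, 6690, 8), (p1, 8, eng, 5350, 3), (p1, 8, eng, 5350, 7), (p1, 8, eng, 5350, 8), (p3, 29, k1, 6360, 3), (p3, 29, k1, 6360, 6), (p3, 30, hr, 6530, 3), (p3, 30, hr, 6530, 6), (p3, 32, k2, 7540, 3), (p3, 32, k2, 7540, 6), (p3, 8, p3, 3010, 3), (p3, 8, p3, 3010, 6)}.
Apply σ_{dept ≠ cs}; surviving tuples: {(p1, 26, p2, 5420, 3), (p1, 26, p2, 5420, 7), (p1, 26, p2, 5420, 8), (p1, 8, eng, 5350, 3), (p1, 8, eng, 5350, 7), (p1, 8, eng, 5350, 8), (p3, 29, k1, 6360, 3), (p3, 29, k1, 6360, 6), (p3, 30, hr, 6530, 3), (p3, 30, hr, 6530, 6), (p3, 32, k2, 7540, 3), (p3, 32, k2, 7540, 6), (p3, 8, p3, 3010, 3), (p3, 8, p3, 3010, 6)}
Apply σ_{pid ≠ p1 AND dept ≠ k2}; surviving tuples: {(p3, 29, k1, 6360, 3), (p3, 29, k1, 6360, 6), (p3, 30, hr, 6530, 3), (p3, 30, hr, 6530, 6), (p3, 8, p3, 3010, 3), (p3, 8, p3, 3010, 6)}
π[floor, mgr]: project onto (floor, mgr) → {(3, 29), (3, 30), (3, 8), (6, 29), (6, 30), (6, 8)}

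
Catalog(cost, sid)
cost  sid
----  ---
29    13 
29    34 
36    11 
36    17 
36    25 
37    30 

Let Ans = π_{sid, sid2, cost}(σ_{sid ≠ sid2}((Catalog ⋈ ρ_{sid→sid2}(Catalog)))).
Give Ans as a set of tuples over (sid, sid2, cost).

{(11, 17, 36), (11, 25, 36), (13, 34, 29), (17, 11, 36), (17, 25, 36), (25, 11, 36), (25, 17, 36), (34, 13, 29)}

ρ[sid→sid2]: schema becomes (cost, sid2); tuples unchanged.
Joining Catalog and ρ_{sid→sid2}(Catalog) on cost yields {(29, 13, 13), (29, 13, 34), (29, 34, 13), (29, 34, 34), (36, 11, 11), (36, 11, 17), (36, 11, 25), (36, 17, 11), (36, 17, 17), (36, 17, 25), (36, 25, 11), (36, 25, 17), (36, 25, 25), (37, 30, 30)}.
Filtering on sid ≠ sid2 leaves {(29, 13, 34), (29, 34, 13), (36, 11, 17), (36, 11, 25), (36, 17, 11), (36, 17, 25), (36, 25, 11), (36, 25, 17)}.
Keep only column(s) sid, sid2, cost: {(11, 17, 36), (11, 25, 36), (13, 34, 29), (17, 11, 36), (17, 25, 36), (25, 11, 36), (25, 17, 36), (34, 13, 29)}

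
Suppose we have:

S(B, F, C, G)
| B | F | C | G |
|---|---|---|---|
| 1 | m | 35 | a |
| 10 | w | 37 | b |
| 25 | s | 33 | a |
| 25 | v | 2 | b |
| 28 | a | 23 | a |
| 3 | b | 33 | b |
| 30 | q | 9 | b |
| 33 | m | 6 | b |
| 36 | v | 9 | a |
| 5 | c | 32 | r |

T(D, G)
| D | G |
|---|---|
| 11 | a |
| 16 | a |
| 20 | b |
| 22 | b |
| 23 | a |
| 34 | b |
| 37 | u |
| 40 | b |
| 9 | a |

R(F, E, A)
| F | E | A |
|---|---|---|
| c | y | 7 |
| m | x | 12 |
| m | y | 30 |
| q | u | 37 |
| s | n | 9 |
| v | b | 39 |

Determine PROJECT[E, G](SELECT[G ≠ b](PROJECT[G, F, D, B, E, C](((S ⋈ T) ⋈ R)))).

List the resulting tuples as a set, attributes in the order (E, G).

Natural join on G: {(1, m, 35, a, 11), (1, m, 35, a, 16), (1, m, 35, a, 23), (1, m, 35, a, 9), (10, w, 37, b, 20), (10, w, 37, b, 22), (10, w, 37, b, 34), (10, w, 37, b, 40), (25, s, 33, a, 11), (25, s, 33, a, 16), (25, s, 33, a, 23), (25, s, 33, a, 9), (25, v, 2, b, 20), (25, v, 2, b, 22), (25, v, 2, b, 34), (25, v, 2, b, 40), (28, a, 23, a, 11), (28, a, 23, a, 16), (28, a, 23, a, 23), (28, a, 23, a, 9), (3, b, 33, b, 20), (3, b, 33, b, 22), (3, b, 33, b, 34), (3, b, 33, b, 40), (30, q, 9, b, 20), (30, q, 9, b, 22), (30, q, 9, b, 34), (30, q, 9, b, 40), (33, m, 6, b, 20), (33, m, 6, b, 22), (33, m, 6, b, 34), (33, m, 6, b, 40), (36, v, 9, a, 11), (36, v, 9, a, 16), (36, v, 9, a, 23), (36, v, 9, a, 9)}
Natural join on F: {(1, m, 35, a, 11, x, 12), (1, m, 35, a, 11, y, 30), (1, m, 35, a, 16, x, 12), (1, m, 35, a, 16, y, 30), (1, m, 35, a, 23, x, 12), (1, m, 35, a, 23, y, 30), (1, m, 35, a, 9, x, 12), (1, m, 35, a, 9, y, 30), (25, s, 33, a, 11, n, 9), (25, s, 33, a, 16, n, 9), (25, s, 33, a, 23, n, 9), (25, s, 33, a, 9, n, 9), (25, v, 2, b, 20, b, 39), (25, v, 2, b, 22, b, 39), (25, v, 2, b, 34, b, 39), (25, v, 2, b, 40, b, 39), (30, q, 9, b, 20, u, 37), (30, q, 9, b, 22, u, 37), (30, q, 9, b, 34, u, 37), (30, q, 9, b, 40, u, 37), (33, m, 6, b, 20, x, 12), (33, m, 6, b, 20, y, 30), (33, m, 6, b, 22, x, 12), (33, m, 6, b, 22, y, 30), (33, m, 6, b, 34, x, 12), (33, m, 6, b, 34, y, 30), (33, m, 6, b, 40, x, 12), (33, m, 6, b, 40, y, 30), (36, v, 9, a, 11, b, 39), (36, v, 9, a, 16, b, 39), (36, v, 9, a, 23, b, 39), (36, v, 9, a, 9, b, 39)}
Projecting to G, F, D, B, E, C: {(a, m, 11, 1, x, 35), (a, m, 11, 1, y, 35), (a, m, 16, 1, x, 35), (a, m, 16, 1, y, 35), (a, m, 23, 1, x, 35), (a, m, 23, 1, y, 35), (a, m, 9, 1, x, 35), (a, m, 9, 1, y, 35), (a, s, 11, 25, n, 33), (a, s, 16, 25, n, 33), (a, s, 23, 25, n, 33), (a, s, 9, 25, n, 33), (a, v, 11, 36, b, 9), (a, v, 16, 36, b, 9), (a, v, 23, 36, b, 9), (a, v, 9, 36, b, 9), (b, m, 20, 33, x, 6), (b, m, 20, 33, y, 6), (b, m, 22, 33, x, 6), (b, m, 22, 33, y, 6), (b, m, 34, 33, x, 6), (b, m, 34, 33, y, 6), (b, m, 40, 33, x, 6), (b, m, 40, 33, y, 6), (b, q, 20, 30, u, 9), (b, q, 22, 30, u, 9), (b, q, 34, 30, u, 9), (b, q, 40, 30, u, 9), (b, v, 20, 25, b, 2), (b, v, 22, 25, b, 2), (b, v, 34, 25, b, 2), (b, v, 40, 25, b, 2)}
Selection G ≠ b: {(a, m, 11, 1, x, 35), (a, m, 11, 1, y, 35), (a, m, 16, 1, x, 35), (a, m, 16, 1, y, 35), (a, m, 23, 1, x, 35), (a, m, 23, 1, y, 35), (a, m, 9, 1, x, 35), (a, m, 9, 1, y, 35), (a, s, 11, 25, n, 33), (a, s, 16, 25, n, 33), (a, s, 23, 25, n, 33), (a, s, 9, 25, n, 33), (a, v, 11, 36, b, 9), (a, v, 16, 36, b, 9), (a, v, 23, 36, b, 9), (a, v, 9, 36, b, 9)}
Projecting to E, G (12 duplicate(s) eliminated): {(b, a), (n, a), (x, a), (y, a)}

{(b, a), (n, a), (x, a), (y, a)}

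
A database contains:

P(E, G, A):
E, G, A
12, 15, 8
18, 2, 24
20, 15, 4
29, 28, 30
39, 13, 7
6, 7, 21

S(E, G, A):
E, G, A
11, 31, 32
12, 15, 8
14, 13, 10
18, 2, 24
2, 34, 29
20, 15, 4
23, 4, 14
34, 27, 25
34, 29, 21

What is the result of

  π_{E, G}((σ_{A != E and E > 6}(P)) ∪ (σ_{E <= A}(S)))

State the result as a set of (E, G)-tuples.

Filtering on A != E and E > 6 leaves {(12, 15, 8), (18, 2, 24), (20, 15, 4), (29, 28, 30), (39, 13, 7)}.
Filtering on E <= A leaves {(11, 31, 32), (18, 2, 24), (2, 34, 29)}.
Taking the union: {(11, 31, 32), (12, 15, 8), (18, 2, 24), (2, 34, 29), (20, 15, 4), (29, 28, 30), (39, 13, 7)}
π[E, G]: project onto (E, G) → {(11, 31), (12, 15), (18, 2), (2, 34), (20, 15), (29, 28), (39, 13)}

{(11, 31), (12, 15), (18, 2), (2, 34), (20, 15), (29, 28), (39, 13)}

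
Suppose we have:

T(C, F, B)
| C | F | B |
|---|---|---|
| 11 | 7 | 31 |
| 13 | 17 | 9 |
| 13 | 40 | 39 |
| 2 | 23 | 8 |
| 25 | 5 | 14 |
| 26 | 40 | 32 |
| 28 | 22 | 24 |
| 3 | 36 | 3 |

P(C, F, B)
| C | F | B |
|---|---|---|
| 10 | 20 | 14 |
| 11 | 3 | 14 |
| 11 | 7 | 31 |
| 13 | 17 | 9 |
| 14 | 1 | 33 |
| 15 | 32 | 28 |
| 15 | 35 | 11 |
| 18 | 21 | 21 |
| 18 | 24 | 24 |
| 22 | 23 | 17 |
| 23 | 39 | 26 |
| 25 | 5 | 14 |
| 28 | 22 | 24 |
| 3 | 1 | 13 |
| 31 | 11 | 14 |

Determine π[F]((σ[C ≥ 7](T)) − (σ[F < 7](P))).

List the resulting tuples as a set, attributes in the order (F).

Selection C ≥ 7: {(11, 7, 31), (13, 17, 9), (13, 40, 39), (25, 5, 14), (26, 40, 32), (28, 22, 24)}
Selection F < 7: {(11, 3, 14), (14, 1, 33), (25, 5, 14), (3, 1, 13)}
Taking the difference: {(11, 7, 31), (13, 17, 9), (13, 40, 39), (26, 40, 32), (28, 22, 24)}
Keep only column(s) F (1 duplicate(s) eliminated): {17, 22, 40, 7}

{17, 22, 40, 7}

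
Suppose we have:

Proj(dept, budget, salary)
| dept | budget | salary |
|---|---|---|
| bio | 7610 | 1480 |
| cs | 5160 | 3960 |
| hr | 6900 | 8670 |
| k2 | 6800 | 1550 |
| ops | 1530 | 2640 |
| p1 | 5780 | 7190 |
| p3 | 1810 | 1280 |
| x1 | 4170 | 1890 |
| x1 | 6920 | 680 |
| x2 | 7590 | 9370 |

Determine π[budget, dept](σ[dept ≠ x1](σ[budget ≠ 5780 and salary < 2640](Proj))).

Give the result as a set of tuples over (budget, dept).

{(1810, p3), (6800, k2), (7610, bio)}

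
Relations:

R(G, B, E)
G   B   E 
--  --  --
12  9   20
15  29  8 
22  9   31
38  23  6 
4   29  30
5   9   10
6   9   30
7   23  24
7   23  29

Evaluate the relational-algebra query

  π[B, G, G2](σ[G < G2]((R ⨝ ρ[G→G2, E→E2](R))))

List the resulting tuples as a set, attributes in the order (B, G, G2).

{(23, 7, 38), (29, 4, 15), (9, 12, 22), (9, 5, 12), (9, 5, 22), (9, 5, 6), (9, 6, 12), (9, 6, 22)}

ρ[G→G2, E→E2]: schema becomes (G2, B, E2); tuples unchanged.
Natural join on B: {(12, 9, 20, 12, 20), (12, 9, 20, 22, 31), (12, 9, 20, 5, 10), (12, 9, 20, 6, 30), (15, 29, 8, 15, 8), (15, 29, 8, 4, 30), (22, 9, 31, 12, 20), (22, 9, 31, 22, 31), (22, 9, 31, 5, 10), (22, 9, 31, 6, 30), (38, 23, 6, 38, 6), (38, 23, 6, 7, 24), (38, 23, 6, 7, 29), (4, 29, 30, 15, 8), (4, 29, 30, 4, 30), (5, 9, 10, 12, 20), (5, 9, 10, 22, 31), (5, 9, 10, 5, 10), (5, 9, 10, 6, 30), (6, 9, 30, 12, 20), (6, 9, 30, 22, 31), (6, 9, 30, 5, 10), (6, 9, 30, 6, 30), (7, 23, 24, 38, 6), (7, 23, 24, 7, 24), (7, 23, 24, 7, 29), (7, 23, 29, 38, 6), (7, 23, 29, 7, 24), (7, 23, 29, 7, 29)}
σ[G < G2]: keep tuples satisfying G < G2 → {(12, 9, 20, 22, 31), (4, 29, 30, 15, 8), (5, 9, 10, 12, 20), (5, 9, 10, 22, 31), (5, 9, 10, 6, 30), (6, 9, 30, 12, 20), (6, 9, 30, 22, 31), (7, 23, 24, 38, 6), (7, 23, 29, 38, 6)}
Keep only column(s) B, G, G2 (1 duplicate(s) eliminated): {(23, 7, 38), (29, 4, 15), (9, 12, 22), (9, 5, 12), (9, 5, 22), (9, 5, 6), (9, 6, 12), (9, 6, 22)}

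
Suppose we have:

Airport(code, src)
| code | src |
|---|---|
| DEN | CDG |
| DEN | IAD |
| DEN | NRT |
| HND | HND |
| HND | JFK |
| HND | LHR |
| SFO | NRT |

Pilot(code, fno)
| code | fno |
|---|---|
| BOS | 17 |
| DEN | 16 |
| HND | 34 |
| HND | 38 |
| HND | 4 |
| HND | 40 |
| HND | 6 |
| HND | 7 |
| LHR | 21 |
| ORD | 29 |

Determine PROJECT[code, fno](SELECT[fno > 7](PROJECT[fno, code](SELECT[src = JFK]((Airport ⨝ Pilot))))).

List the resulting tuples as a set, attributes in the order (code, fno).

{(HND, 34), (HND, 38), (HND, 40)}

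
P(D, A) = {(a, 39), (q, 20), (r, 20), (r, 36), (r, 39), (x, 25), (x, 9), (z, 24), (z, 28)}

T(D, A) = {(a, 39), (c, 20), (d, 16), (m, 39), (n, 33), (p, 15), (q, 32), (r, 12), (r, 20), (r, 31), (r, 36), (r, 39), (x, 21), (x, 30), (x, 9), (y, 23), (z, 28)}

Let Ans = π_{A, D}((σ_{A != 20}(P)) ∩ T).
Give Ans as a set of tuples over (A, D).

{(28, z), (36, r), (39, a), (39, r), (9, x)}

Filtering on A != 20 leaves {(a, 39), (r, 36), (r, 39), (x, 25), (x, 9), (z, 24), (z, 28)}.
Intersection: {(a, 39), (r, 36), (r, 39), (x, 25), (x, 9), (z, 24), (z, 28)} with {(a, 39), (c, 20), (d, 16), (m, 39), (n, 33), (p, 15), (q, 32), (r, 12), (r, 20), (r, 31), (r, 36), (r, 39), (x, 21), (x, 30), (x, 9), (y, 23), (z, 28)} → {(a, 39), (r, 36), (r, 39), (x, 9), (z, 28)}
π_{A, D} gives {(28, z), (36, r), (39, a), (39, r), (9, x)}.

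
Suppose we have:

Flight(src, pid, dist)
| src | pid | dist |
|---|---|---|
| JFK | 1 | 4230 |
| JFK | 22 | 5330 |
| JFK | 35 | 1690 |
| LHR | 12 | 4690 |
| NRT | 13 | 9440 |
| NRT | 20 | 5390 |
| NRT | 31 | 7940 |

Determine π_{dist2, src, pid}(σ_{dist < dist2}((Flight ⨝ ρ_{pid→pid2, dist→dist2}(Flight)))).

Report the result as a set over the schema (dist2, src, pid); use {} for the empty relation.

{(4230, JFK, 35), (5330, JFK, 1), (5330, JFK, 35), (7940, NRT, 20), (9440, NRT, 20), (9440, NRT, 31)}

ρ[pid→pid2, dist→dist2]: schema becomes (src, pid2, dist2); tuples unchanged.
Natural join on src: {(JFK, 1, 4230, 1, 4230), (JFK, 1, 4230, 22, 5330), (JFK, 1, 4230, 35, 1690), (JFK, 22, 5330, 1, 4230), (JFK, 22, 5330, 22, 5330), (JFK, 22, 5330, 35, 1690), (JFK, 35, 1690, 1, 4230), (JFK, 35, 1690, 22, 5330), (JFK, 35, 1690, 35, 1690), (LHR, 12, 4690, 12, 4690), (NRT, 13, 9440, 13, 9440), (NRT, 13, 9440, 20, 5390), (NRT, 13, 9440, 31, 7940), (NRT, 20, 5390, 13, 9440), (NRT, 20, 5390, 20, 5390), (NRT, 20, 5390, 31, 7940), (NRT, 31, 7940, 13, 9440), (NRT, 31, 7940, 20, 5390), (NRT, 31, 7940, 31, 7940)}
Apply σ_{dist < dist2}; surviving tuples: {(JFK, 1, 4230, 22, 5330), (JFK, 35, 1690, 1, 4230), (JFK, 35, 1690, 22, 5330), (NRT, 20, 5390, 13, 9440), (NRT, 20, 5390, 31, 7940), (NRT, 31, 7940, 13, 9440)}
Projecting to dist2, src, pid: {(4230, JFK, 35), (5330, JFK, 1), (5330, JFK, 35), (7940, NRT, 20), (9440, NRT, 20), (9440, NRT, 31)}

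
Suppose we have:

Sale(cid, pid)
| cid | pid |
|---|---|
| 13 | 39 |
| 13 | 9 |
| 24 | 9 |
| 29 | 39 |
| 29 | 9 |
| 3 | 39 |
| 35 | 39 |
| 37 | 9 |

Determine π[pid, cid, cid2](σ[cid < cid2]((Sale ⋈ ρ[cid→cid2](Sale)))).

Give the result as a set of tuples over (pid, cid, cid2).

{(39, 13, 29), (39, 13, 35), (39, 29, 35), (39, 3, 13), (39, 3, 29), (39, 3, 35), (9, 13, 24), (9, 13, 29), (9, 13, 37), (9, 24, 29), (9, 24, 37), (9, 29, 37)}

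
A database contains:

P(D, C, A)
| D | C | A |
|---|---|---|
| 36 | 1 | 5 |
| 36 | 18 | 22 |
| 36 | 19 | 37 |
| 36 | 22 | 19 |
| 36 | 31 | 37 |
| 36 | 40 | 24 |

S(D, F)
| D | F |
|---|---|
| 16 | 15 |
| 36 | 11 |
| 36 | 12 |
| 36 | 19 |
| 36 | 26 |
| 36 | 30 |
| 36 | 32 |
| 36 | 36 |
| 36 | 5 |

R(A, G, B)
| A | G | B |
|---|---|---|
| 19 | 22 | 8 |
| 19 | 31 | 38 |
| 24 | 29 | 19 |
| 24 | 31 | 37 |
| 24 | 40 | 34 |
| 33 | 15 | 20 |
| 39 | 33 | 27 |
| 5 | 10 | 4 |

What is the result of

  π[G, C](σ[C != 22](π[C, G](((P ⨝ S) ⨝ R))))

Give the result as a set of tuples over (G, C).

P ⋈ S (natural join on D): {(36, 1, 5, 11), (36, 1, 5, 12), (36, 1, 5, 19), (36, 1, 5, 26), (36, 1, 5, 30), (36, 1, 5, 32), (36, 1, 5, 36), (36, 1, 5, 5), (36, 18, 22, 11), (36, 18, 22, 12), (36, 18, 22, 19), (36, 18, 22, 26), (36, 18, 22, 30), (36, 18, 22, 32), (36, 18, 22, 36), (36, 18, 22, 5), (36, 19, 37, 11), (36, 19, 37, 12), (36, 19, 37, 19), (36, 19, 37, 26), (36, 19, 37, 30), (36, 19, 37, 32), (36, 19, 37, 36), (36, 19, 37, 5), (36, 22, 19, 11), (36, 22, 19, 12), (36, 22, 19, 19), (36, 22, 19, 26), (36, 22, 19, 30), (36, 22, 19, 32), (36, 22, 19, 36), (36, 22, 19, 5), (36, 31, 37, 11), (36, 31, 37, 12), (36, 31, 37, 19), (36, 31, 37, 26), (36, 31, 37, 30), (36, 31, 37, 32), (36, 31, 37, 36), (36, 31, 37, 5), (36, 40, 24, 11), (36, 40, 24, 12), (36, 40, 24, 19), (36, 40, 24, 26), (36, 40, 24, 30), (36, 40, 24, 32), (36, 40, 24, 36), (36, 40, 24, 5)}
(P ⨝ S) ⋈ R (natural join on A): {(36, 1, 5, 11, 10, 4), (36, 1, 5, 12, 10, 4), (36, 1, 5, 19, 10, 4), (36, 1, 5, 26, 10, 4), (36, 1, 5, 30, 10, 4), (36, 1, 5, 32, 10, 4), (36, 1, 5, 36, 10, 4), (36, 1, 5, 5, 10, 4), (36, 22, 19, 11, 22, 8), (36, 22, 19, 11, 31, 38), (36, 22, 19, 12, 22, 8), (36, 22, 19, 12, 31, 38), (36, 22, 19, 19, 22, 8), (36, 22, 19, 19, 31, 38), (36, 22, 19, 26, 22, 8), (36, 22, 19, 26, 31, 38), (36, 22, 19, 30, 22, 8), (36, 22, 19, 30, 31, 38), (36, 22, 19, 32, 22, 8), (36, 22, 19, 32, 31, 38), (36, 22, 19, 36, 22, 8), (36, 22, 19, 36, 31, 38), (36, 22, 19, 5, 22, 8), (36, 22, 19, 5, 31, 38), (36, 40, 24, 11, 29, 19), (36, 40, 24, 11, 31, 37), (36, 40, 24, 11, 40, 34), (36, 40, 24, 12, 29, 19), (36, 40, 24, 12, 31, 37), (36, 40, 24, 12, 40, 34), (36, 40, 24, 19, 29, 19), (36, 40, 24, 19, 31, 37), (36, 40, 24, 19, 40, 34), (36, 40, 24, 26, 29, 19), (36, 40, 24, 26, 31, 37), (36, 40, 24, 26, 40, 34), (36, 40, 24, 30, 29, 19), (36, 40, 24, 30, 31, 37), (36, 40, 24, 30, 40, 34), (36, 40, 24, 32, 29, 19), (36, 40, 24, 32, 31, 37), (36, 40, 24, 32, 40, 34), (36, 40, 24, 36, 29, 19), (36, 40, 24, 36, 31, 37), (36, 40, 24, 36, 40, 34), (36, 40, 24, 5, 29, 19), (36, 40, 24, 5, 31, 37), (36, 40, 24, 5, 40, 34)}
π[C, G]: project onto (C, G) (42 duplicate(s) eliminated) → {(1, 10), (22, 22), (22, 31), (40, 29), (40, 31), (40, 40)}
Filtering on C != 22 leaves {(1, 10), (40, 29), (40, 31), (40, 40)}.
π[G, C]: project onto (G, C) → {(10, 1), (29, 40), (31, 40), (40, 40)}

{(10, 1), (29, 40), (31, 40), (40, 40)}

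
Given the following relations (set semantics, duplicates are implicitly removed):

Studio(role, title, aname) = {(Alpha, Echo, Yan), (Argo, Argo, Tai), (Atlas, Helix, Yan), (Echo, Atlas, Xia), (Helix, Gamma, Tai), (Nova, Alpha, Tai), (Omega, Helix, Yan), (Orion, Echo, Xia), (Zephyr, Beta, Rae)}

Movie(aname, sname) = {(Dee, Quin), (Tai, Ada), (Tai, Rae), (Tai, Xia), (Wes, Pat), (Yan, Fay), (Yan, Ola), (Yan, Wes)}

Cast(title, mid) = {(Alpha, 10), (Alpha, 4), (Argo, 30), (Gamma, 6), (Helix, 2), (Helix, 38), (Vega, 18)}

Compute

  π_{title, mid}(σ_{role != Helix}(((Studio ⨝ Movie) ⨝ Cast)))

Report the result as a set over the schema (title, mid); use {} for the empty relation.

{(Alpha, 10), (Alpha, 4), (Argo, 30), (Helix, 2), (Helix, 38)}

Studio ⋈ Movie (natural join on aname): {(Alpha, Echo, Yan, Fay), (Alpha, Echo, Yan, Ola), (Alpha, Echo, Yan, Wes), (Argo, Argo, Tai, Ada), (Argo, Argo, Tai, Rae), (Argo, Argo, Tai, Xia), (Atlas, Helix, Yan, Fay), (Atlas, Helix, Yan, Ola), (Atlas, Helix, Yan, Wes), (Helix, Gamma, Tai, Ada), (Helix, Gamma, Tai, Rae), (Helix, Gamma, Tai, Xia), (Nova, Alpha, Tai, Ada), (Nova, Alpha, Tai, Rae), (Nova, Alpha, Tai, Xia), (Omega, Helix, Yan, Fay), (Omega, Helix, Yan, Ola), (Omega, Helix, Yan, Wes)}
(Studio ⨝ Movie) ⋈ Cast (natural join on title): {(Argo, Argo, Tai, Ada, 30), (Argo, Argo, Tai, Rae, 30), (Argo, Argo, Tai, Xia, 30), (Atlas, Helix, Yan, Fay, 2), (Atlas, Helix, Yan, Fay, 38), (Atlas, Helix, Yan, Ola, 2), (Atlas, Helix, Yan, Ola, 38), (Atlas, Helix, Yan, Wes, 2), (Atlas, Helix, Yan, Wes, 38), (Helix, Gamma, Tai, Ada, 6), (Helix, Gamma, Tai, Rae, 6), (Helix, Gamma, Tai, Xia, 6), (Nova, Alpha, Tai, Ada, 10), (Nova, Alpha, Tai, Ada, 4), (Nova, Alpha, Tai, Rae, 10), (Nova, Alpha, Tai, Rae, 4), (Nova, Alpha, Tai, Xia, 10), (Nova, Alpha, Tai, Xia, 4), (Omega, Helix, Yan, Fay, 2), (Omega, Helix, Yan, Fay, 38), (Omega, Helix, Yan, Ola, 2), (Omega, Helix, Yan, Ola, 38), (Omega, Helix, Yan, Wes, 2), (Omega, Helix, Yan, Wes, 38)}
Selection role != Helix: {(Argo, Argo, Tai, Ada, 30), (Argo, Argo, Tai, Rae, 30), (Argo, Argo, Tai, Xia, 30), (Atlas, Helix, Yan, Fay, 2), (Atlas, Helix, Yan, Fay, 38), (Atlas, Helix, Yan, Ola, 2), (Atlas, Helix, Yan, Ola, 38), (Atlas, Helix, Yan, Wes, 2), (Atlas, Helix, Yan, Wes, 38), (Nova, Alpha, Tai, Ada, 10), (Nova, Alpha, Tai, Ada, 4), (Nova, Alpha, Tai, Rae, 10), (Nova, Alpha, Tai, Rae, 4), (Nova, Alpha, Tai, Xia, 10), (Nova, Alpha, Tai, Xia, 4), (Omega, Helix, Yan, Fay, 2), (Omega, Helix, Yan, Fay, 38), (Omega, Helix, Yan, Ola, 2), (Omega, Helix, Yan, Ola, 38), (Omega, Helix, Yan, Wes, 2), (Omega, Helix, Yan, Wes, 38)}
π_{title, mid} gives {(Alpha, 10), (Alpha, 4), (Argo, 30), (Helix, 2), (Helix, 38)} (16 duplicate(s) eliminated).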